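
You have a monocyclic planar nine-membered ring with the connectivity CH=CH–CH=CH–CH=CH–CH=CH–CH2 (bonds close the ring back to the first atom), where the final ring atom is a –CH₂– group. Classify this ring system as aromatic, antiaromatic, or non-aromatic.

Non-aromatic

The CH2 position has four σ bonds — the tetrahedral CH₂ carbon is sp³ and has no p orbital in the ring π system — so the cyclic conjugation is interrupted.
Broken conjugation rules out both aromaticity and antiaromaticity.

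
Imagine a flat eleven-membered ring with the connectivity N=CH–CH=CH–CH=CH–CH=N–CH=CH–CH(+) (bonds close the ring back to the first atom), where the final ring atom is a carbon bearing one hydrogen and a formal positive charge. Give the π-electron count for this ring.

All ring atoms are sp² and supply a p orbital to the ring (each doubly-bonded ring atom is sp² with one p-orbital electron; each sp² =N– keeps its lone pair in-plane and puts one electron into the π system; the carbocation has an empty p orbital); the conjugation is uninterrupted.
π-electron count: 5 × 2 = 10 from the double-bond units + 0 from the CH(+) atom = 10.

10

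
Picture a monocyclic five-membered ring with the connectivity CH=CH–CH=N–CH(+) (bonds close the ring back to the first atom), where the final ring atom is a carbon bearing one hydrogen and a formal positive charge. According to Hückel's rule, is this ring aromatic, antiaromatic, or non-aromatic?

Antiaromatic

The p orbitals form a continuous loop: each doubly-bonded ring atom is sp² with one p-orbital electron; each =N– nitrogen is pyridine-type (lone pair in the sp² plane, one electron in the p orbital); the carbocation has an empty p orbital. The ring is fully conjugated.
π-electron count: 2 × 2 = 4 from the double-bond units + 0 from the CH(+) atom = 4.
With 4 = 4·1 π electrons, Hückel's rule classifies the planar ring as antiaromatic.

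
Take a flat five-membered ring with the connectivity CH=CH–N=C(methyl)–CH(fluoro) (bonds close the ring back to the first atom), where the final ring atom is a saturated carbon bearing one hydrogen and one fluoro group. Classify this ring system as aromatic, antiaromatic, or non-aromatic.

Non-aromatic

The CH(fluoro) position has four σ bonds — that saturated carbon is sp³ and has no p orbital in the ring π system — so the cyclic conjugation is interrupted.
Hückel's rule only applies to fully conjugated rings, so this one is simply non-aromatic.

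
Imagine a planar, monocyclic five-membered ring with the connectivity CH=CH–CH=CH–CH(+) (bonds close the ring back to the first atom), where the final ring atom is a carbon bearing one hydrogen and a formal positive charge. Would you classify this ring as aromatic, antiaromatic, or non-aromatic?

Antiaromatic

Check conjugation: every atom in a ring double bond is sp² and brings one electron to the p orbital; the carbocation has an empty p orbital — every position has a p orbital, so the cyclic π system is continuous.
Adding the contributions, 2 × 2 = 4 from the double-bond units + 0 from the CH(+) atom = 4.
With 4 = 4·1 π electrons, Hückel's rule classifies the planar ring as antiaromatic.
This is the cyclopentadienyl cation.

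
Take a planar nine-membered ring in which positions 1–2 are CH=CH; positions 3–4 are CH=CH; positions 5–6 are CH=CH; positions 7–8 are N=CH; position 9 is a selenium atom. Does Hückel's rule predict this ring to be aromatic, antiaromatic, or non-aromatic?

Aromatic

All ring atoms are sp² and supply a p orbital to the ring (the double-bond atoms are sp², each contributing one p electron; each =N– nitrogen is pyridine-type (lone pair in the sp² plane, one electron in the p orbital); the selenium donates one lone pair from its p orbital); the conjugation is uninterrupted.
Counting π electrons: 4 × 2 = 8 from the double-bond units + 2 from the Se atom = 10.
That gives a 4n+2 count (10, n = 2).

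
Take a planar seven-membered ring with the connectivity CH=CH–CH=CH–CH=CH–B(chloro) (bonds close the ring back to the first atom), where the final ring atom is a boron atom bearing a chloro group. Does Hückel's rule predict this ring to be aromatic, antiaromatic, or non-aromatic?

Every ring atom contributes a p orbital perpendicular to the ring (each doubly-bonded ring atom is sp² with one p-orbital electron; the boron has an empty p orbital), so the π system is cyclic and fully conjugated.
Adding the contributions, 3 × 2 = 6 from the double-bond units + 0 from the B(chloro) atom = 6.
Since 6 = 4·1 + 2, the ring meets the 4n+2 criterion.

Aromatic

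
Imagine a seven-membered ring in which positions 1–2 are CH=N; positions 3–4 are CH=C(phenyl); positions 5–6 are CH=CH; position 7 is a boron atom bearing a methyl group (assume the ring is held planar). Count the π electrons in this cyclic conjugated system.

Check conjugation: every atom in a ring double bond is sp² and brings one electron to the p orbital; the doubly-bonded nitrogens are pyridine-type — their lone pairs lie in the ring plane, leaving one electron in the p orbital; the boron has an empty p orbital — every position has a p orbital, so the cyclic π system is continuous.
Counting π electrons: 3 × 2 = 6 from the double-bond units + 0 from the B(methyl) atom = 6.

6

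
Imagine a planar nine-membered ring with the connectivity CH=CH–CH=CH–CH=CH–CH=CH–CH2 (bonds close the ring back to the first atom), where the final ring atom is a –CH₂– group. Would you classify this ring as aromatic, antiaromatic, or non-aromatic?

Non-aromatic

At the CH2 position, the tetrahedral CH₂ carbon is sp³ and has no p orbital in the ring π system; the ring's p-orbital overlap is broken there.
A ring that is not fully conjugated cannot be aromatic or antiaromatic regardless of its π-electron count.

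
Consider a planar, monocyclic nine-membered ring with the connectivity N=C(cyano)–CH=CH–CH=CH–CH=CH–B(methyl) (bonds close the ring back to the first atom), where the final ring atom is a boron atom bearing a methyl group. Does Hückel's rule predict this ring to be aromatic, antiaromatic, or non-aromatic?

The p orbitals form a continuous loop: each doubly-bonded ring atom is sp² with one p-orbital electron; each sp² =N– keeps its lone pair in-plane and puts one electron into the π system; the boron has an empty p orbital. The ring is fully conjugated.
Counting π electrons: 4 × 2 = 8 from the double-bond units + 0 from the B(methyl) atom = 8.
With 8 = 4·2 π electrons, Hückel's rule classifies the planar ring as antiaromatic.

Antiaromatic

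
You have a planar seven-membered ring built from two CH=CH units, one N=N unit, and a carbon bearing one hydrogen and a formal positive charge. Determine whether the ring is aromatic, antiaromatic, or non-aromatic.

All ring atoms are sp² and supply a p orbital to the ring (the double-bond atoms are sp², each contributing one p electron; each sp² =N– keeps its lone pair in-plane and puts one electron into the π system; the carbocation has an empty p orbital); the conjugation is uninterrupted.
Counting π electrons: 3 × 2 = 6 from the double-bond units + 0 from the CH(+) atom = 6.
With 6 π electrons (n = 1), the Hückel 4n+2 condition holds.

Aromatic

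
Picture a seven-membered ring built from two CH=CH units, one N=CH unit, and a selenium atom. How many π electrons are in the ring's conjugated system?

The p orbitals form a continuous loop: each doubly-bonded ring atom is sp² with one p-orbital electron; the doubly-bonded nitrogens are pyridine-type — their lone pairs lie in the ring plane, leaving one electron in the p orbital; the selenium donates one lone pair from its p orbital. The ring is fully conjugated.
Tallying contributions gives 3 × 2 = 6 from the double-bond units + 2 from the Se atom = 8.

8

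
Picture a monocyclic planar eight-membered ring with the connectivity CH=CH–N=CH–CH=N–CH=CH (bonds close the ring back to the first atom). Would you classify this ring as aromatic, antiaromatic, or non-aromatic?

Antiaromatic

All ring atoms are sp² and supply a p orbital to the ring (every atom in a ring double bond is sp² and brings one electron to the p orbital; the doubly-bonded nitrogens are pyridine-type — their lone pairs lie in the ring plane, leaving one electron in the p orbital); the conjugation is uninterrupted.
Adding the contributions, 4 × 2 = 8 from the 4 double-bond units.
A 4n π count (8, n = 2) in a planar conjugated ring means antiaromatic.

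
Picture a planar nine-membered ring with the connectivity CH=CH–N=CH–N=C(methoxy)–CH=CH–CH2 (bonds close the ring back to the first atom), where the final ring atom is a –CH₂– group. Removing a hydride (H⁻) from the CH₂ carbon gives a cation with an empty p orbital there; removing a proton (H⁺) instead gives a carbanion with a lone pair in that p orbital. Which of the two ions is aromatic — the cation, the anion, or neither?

Both ions have a continuous loop of p orbitals — each ring atom is sp².
Cation: 4 × 2 + 0 = 8 π electrons → 4(2), antiaromatic.
Anion: 4 × 2 + 2 = 10 π electrons → 4(2)+2, aromatic.

The anion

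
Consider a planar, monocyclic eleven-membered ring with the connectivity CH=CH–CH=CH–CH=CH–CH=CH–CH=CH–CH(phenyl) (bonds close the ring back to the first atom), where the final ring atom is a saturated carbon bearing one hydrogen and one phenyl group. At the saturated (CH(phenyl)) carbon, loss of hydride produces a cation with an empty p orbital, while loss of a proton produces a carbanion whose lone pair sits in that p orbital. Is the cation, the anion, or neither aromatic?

In both ions every ring atom is sp² and contributes a p orbital, so both rings are fully conjugated.
Cation: 5 × 2 + 0 = 10 π electrons → 4(2)+2, aromatic.
Anion: 5 × 2 + 2 = 12 π electrons → 4(3), antiaromatic.

The cation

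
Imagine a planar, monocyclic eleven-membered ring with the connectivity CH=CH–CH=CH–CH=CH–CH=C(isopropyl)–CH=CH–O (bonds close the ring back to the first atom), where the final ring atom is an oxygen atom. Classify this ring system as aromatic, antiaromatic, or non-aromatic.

Check conjugation: each doubly-bonded ring atom is sp² with one p-orbital electron; the oxygen donates one lone pair from its p orbital — every position has a p orbital, so the cyclic π system is continuous.
Tallying contributions gives 5 × 2 = 10 from the double-bond units + 2 from the O atom = 12.
12 is a 4n count (n = 3), so the planar conjugated ring is antiaromatic.

Antiaromatic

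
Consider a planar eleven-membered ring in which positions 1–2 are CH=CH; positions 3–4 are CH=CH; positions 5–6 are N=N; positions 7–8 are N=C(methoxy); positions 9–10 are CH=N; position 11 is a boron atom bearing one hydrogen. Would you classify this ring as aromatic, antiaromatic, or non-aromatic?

Aromatic

All ring atoms are sp² and supply a p orbital to the ring (every atom in a ring double bond is sp² and brings one electron to the p orbital; each sp² =N– keeps its lone pair in-plane and puts one electron into the π system; the boron has an empty p orbital); the conjugation is uninterrupted.
Adding the contributions, 5 × 2 = 10 from the double-bond units + 0 from the BH atom = 10.
Since 10 = 4·2 + 2, the ring meets the 4n+2 criterion.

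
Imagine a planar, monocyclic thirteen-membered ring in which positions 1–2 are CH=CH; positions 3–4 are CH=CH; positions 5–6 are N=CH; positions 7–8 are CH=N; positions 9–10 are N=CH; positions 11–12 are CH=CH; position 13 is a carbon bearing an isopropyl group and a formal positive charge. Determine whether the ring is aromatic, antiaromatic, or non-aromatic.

Every ring atom contributes a p orbital perpendicular to the ring (every atom in a ring double bond is sp² and brings one electron to the p orbital; each sp² =N– keeps its lone pair in-plane and puts one electron into the π system; the carbocation has an empty p orbital), so the π system is cyclic and fully conjugated.
π-electron count: 6 × 2 = 12 from the double-bond units + 0 from the C(isopropyl)(+) atom = 12.
12 = 4(3); a planar, fully conjugated 4n system is antiaromatic.

Antiaromatic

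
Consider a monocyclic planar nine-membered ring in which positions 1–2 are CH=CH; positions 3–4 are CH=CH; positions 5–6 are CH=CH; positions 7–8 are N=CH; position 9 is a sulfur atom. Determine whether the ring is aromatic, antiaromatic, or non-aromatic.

Aromatic

Check conjugation: every atom in a ring double bond is sp² and brings one electron to the p orbital; each =N– nitrogen is pyridine-type (lone pair in the sp² plane, one electron in the p orbital); the sulfur donates one lone pair from its p orbital — every position has a p orbital, so the cyclic π system is continuous.
Adding the contributions, 4 × 2 = 8 from the double-bond units + 2 from the S atom = 10.
Since 10 = 4·2 + 2, the ring meets the 4n+2 criterion.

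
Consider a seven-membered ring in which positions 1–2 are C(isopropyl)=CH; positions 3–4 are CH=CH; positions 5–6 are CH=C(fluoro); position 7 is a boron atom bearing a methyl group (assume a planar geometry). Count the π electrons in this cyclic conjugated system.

6

All ring atoms are sp² and supply a p orbital to the ring (every atom in a ring double bond is sp² and brings one electron to the p orbital; the boron has an empty p orbital); the conjugation is uninterrupted.
Adding the contributions, 3 × 2 = 6 from the double-bond units + 0 from the B(methyl) atom = 6.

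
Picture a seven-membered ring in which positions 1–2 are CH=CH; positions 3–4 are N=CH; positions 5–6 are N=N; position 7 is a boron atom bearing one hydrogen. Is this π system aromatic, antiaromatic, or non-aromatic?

All ring atoms are sp² and supply a p orbital to the ring (each doubly-bonded ring atom is sp² with one p-orbital electron; each sp² =N– keeps its lone pair in-plane and puts one electron into the π system; the boron has an empty p orbital); the conjugation is uninterrupted.
Adding the contributions, 3 × 2 = 6 from the double-bond units + 0 from the BH atom = 6.
6 = 4(1) + 2, which satisfies Hückel's 4n+2 rule.

Aromatic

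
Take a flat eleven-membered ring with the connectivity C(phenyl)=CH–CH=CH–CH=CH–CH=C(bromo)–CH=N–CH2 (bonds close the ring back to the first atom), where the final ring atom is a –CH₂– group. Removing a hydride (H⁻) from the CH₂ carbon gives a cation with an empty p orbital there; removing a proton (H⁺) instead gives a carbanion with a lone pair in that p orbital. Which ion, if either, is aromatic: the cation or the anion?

Both ions have a continuous loop of p orbitals — each ring atom is sp².
Cation: 5 × 2 + 0 = 10 π electrons → 4(2)+2, aromatic.
Anion: 5 × 2 + 2 = 12 π electrons → 4(3), antiaromatic.

The cation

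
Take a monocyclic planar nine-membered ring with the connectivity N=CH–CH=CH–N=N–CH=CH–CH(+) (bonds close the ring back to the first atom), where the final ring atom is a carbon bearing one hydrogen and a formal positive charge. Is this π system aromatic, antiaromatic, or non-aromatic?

Every ring atom contributes a p orbital perpendicular to the ring (each doubly-bonded ring atom is sp² with one p-orbital electron; the doubly-bonded nitrogens are pyridine-type — their lone pairs lie in the ring plane, leaving one electron in the p orbital; the carbocation has an empty p orbital), so the π system is cyclic and fully conjugated.
Counting π electrons: 4 × 2 = 8 from the double-bond units + 0 from the CH(+) atom = 8.
8 is a 4n count (n = 2), so the planar conjugated ring is antiaromatic.

Antiaromatic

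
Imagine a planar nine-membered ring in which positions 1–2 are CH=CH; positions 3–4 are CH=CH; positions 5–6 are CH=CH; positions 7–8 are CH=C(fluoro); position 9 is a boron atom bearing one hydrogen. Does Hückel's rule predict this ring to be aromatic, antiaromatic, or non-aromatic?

Antiaromatic

All ring atoms are sp² and supply a p orbital to the ring (each doubly-bonded ring atom is sp² with one p-orbital electron; the boron has an empty p orbital); the conjugation is uninterrupted.
Counting π electrons: 4 × 2 = 8 from the double-bond units + 0 from the BH atom = 8.
A 4n π count (8, n = 2) in a planar conjugated ring means antiaromatic.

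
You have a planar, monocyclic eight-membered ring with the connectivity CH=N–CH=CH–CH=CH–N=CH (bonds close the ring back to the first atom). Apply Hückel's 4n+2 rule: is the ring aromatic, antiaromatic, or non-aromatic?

Antiaromatic

Every ring atom contributes a p orbital perpendicular to the ring (the double-bond atoms are sp², each contributing one p electron; each =N– nitrogen is pyridine-type (lone pair in the sp² plane, one electron in the p orbital)), so the π system is cyclic and fully conjugated.
Counting π electrons: 4 × 2 = 8 from the 4 double-bond units.
With 8 = 4·2 π electrons, Hückel's rule classifies the planar ring as antiaromatic.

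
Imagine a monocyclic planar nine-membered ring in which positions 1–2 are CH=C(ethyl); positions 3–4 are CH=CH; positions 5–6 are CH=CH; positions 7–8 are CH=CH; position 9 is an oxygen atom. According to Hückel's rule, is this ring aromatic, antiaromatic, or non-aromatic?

The p orbitals form a continuous loop: the double-bond atoms are sp², each contributing one p electron; the oxygen donates one lone pair from its p orbital. The ring is fully conjugated.
π-electron count: 4 × 2 = 8 from the double-bond units + 2 from the O atom = 10.
Since 10 = 4·2 + 2, the ring meets the 4n+2 criterion.

Aromatic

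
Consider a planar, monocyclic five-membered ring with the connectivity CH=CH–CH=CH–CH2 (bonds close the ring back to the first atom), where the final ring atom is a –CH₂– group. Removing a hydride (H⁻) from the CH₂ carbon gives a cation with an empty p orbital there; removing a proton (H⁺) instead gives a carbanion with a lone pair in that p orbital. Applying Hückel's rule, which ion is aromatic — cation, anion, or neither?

The anion

Once that carbon is sp², every ring atom has a p orbital and both ions are fully conjugated.
Cation: 2 × 2 + 0 = 4 π electrons → 4(1), antiaromatic.
Anion: 2 × 2 + 2 = 6 π electrons → 4(1)+2, aromatic.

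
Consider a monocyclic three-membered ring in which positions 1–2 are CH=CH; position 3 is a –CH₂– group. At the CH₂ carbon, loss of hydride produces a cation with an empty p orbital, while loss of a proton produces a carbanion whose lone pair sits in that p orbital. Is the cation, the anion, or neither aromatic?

In both ions every ring atom is sp² and contributes a p orbital, so both rings are fully conjugated.
Cation: 1 × 2 + 0 = 2 π electrons → 4(0)+2, aromatic.
Anion: 1 × 2 + 2 = 4 π electrons → 4(1), antiaromatic.

The cation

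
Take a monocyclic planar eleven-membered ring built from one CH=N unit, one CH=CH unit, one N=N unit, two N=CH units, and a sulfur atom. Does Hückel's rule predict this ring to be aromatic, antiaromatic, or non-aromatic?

The p orbitals form a continuous loop: each doubly-bonded ring atom is sp² with one p-orbital electron; each sp² =N– keeps its lone pair in-plane and puts one electron into the π system; the sulfur donates one lone pair from its p orbital. The ring is fully conjugated.
Adding the contributions, 5 × 2 = 10 from the double-bond units + 2 from the S atom = 12.
With 12 = 4·3 π electrons, Hückel's rule classifies the planar ring as antiaromatic.

Antiaromatic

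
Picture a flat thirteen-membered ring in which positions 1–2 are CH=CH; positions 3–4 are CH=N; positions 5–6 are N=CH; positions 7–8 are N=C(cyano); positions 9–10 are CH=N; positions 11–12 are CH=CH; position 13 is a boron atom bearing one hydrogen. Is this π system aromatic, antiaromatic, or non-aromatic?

Antiaromatic

Every ring atom contributes a p orbital perpendicular to the ring (each doubly-bonded ring atom is sp² with one p-orbital electron; each sp² =N– keeps its lone pair in-plane and puts one electron into the π system; the boron has an empty p orbital), so the π system is cyclic and fully conjugated.
Counting π electrons: 6 × 2 = 12 from the double-bond units + 0 from the BH atom = 12.
12 = 4(3); a planar, fully conjugated 4n system is antiaromatic.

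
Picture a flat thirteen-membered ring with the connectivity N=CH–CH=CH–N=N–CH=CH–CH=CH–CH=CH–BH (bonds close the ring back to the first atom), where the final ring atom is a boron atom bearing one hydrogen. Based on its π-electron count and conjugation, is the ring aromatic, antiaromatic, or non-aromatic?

Check conjugation: each doubly-bonded ring atom is sp² with one p-orbital electron; each =N– nitrogen is pyridine-type (lone pair in the sp² plane, one electron in the p orbital); the boron has an empty p orbital — every position has a p orbital, so the cyclic π system is continuous.
Adding the contributions, 6 × 2 = 12 from the double-bond units + 0 from the BH atom = 12.
12 is a 4n count (n = 3), so the planar conjugated ring is antiaromatic.

Antiaromatic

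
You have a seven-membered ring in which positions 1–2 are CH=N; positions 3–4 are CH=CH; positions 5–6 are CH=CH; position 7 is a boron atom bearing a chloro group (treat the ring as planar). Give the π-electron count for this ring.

Check conjugation: every atom in a ring double bond is sp² and brings one electron to the p orbital; each =N– nitrogen is pyridine-type (lone pair in the sp² plane, one electron in the p orbital); the boron has an empty p orbital — every position has a p orbital, so the cyclic π system is continuous.
π-electron count: 3 × 2 = 6 from the double-bond units + 0 from the B(chloro) atom = 6.

6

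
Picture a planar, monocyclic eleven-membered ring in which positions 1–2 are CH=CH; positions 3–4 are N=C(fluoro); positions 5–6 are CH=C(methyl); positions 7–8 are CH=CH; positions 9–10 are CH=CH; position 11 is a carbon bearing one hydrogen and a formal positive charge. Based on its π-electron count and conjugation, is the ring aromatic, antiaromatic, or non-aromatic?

Check conjugation: every atom in a ring double bond is sp² and brings one electron to the p orbital; the doubly-bonded nitrogens are pyridine-type — their lone pairs lie in the ring plane, leaving one electron in the p orbital; the carbocation has an empty p orbital — every position has a p orbital, so the cyclic π system is continuous.
Adding the contributions, 5 × 2 = 10 from the double-bond units + 0 from the CH(+) atom = 10.
That gives a 4n+2 count (10, n = 2).

Aromatic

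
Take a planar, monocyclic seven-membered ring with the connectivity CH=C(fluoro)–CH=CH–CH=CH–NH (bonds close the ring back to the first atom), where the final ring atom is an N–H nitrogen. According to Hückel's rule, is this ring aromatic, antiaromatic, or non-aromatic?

Check conjugation: each doubly-bonded ring atom is sp² with one p-orbital electron; the pyrrole-type nitrogen donates its lone pair from the p orbital — every position has a p orbital, so the cyclic π system is continuous.
Adding the contributions, 3 × 2 = 6 from the double-bond units + 2 from the NH atom = 8.
A 4n π count (8, n = 2) in a planar conjugated ring means antiaromatic.

Antiaromatic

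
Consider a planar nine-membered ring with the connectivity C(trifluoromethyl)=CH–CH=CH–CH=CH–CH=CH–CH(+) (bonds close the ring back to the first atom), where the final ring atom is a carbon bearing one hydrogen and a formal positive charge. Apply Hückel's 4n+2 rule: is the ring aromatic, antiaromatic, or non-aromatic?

Antiaromatic

Every ring atom contributes a p orbital perpendicular to the ring (each doubly-bonded ring atom is sp² with one p-orbital electron; the carbocation has an empty p orbital), so the π system is cyclic and fully conjugated.
Adding the contributions, 4 × 2 = 8 from the double-bond units + 0 from the CH(+) atom = 8.
With 8 = 4·2 π electrons, Hückel's rule classifies the planar ring as antiaromatic.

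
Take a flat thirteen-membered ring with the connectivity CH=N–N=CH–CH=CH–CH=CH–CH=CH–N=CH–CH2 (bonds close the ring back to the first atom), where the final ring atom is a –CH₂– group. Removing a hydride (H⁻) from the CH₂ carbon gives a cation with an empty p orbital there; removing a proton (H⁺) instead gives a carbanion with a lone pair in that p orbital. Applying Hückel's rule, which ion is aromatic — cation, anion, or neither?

In either ion the ring is fully conjugated: every atom, including the new sp² carbon, supplies a p orbital.
Cation: 6 × 2 + 0 = 12 π electrons → 4(3), antiaromatic.
Anion: 6 × 2 + 2 = 14 π electrons → 4(3)+2, aromatic.

The anion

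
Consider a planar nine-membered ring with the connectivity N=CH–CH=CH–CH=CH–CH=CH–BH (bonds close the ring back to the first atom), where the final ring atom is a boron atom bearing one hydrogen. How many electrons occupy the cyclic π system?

8

The p orbitals form a continuous loop: each doubly-bonded ring atom is sp² with one p-orbital electron; each =N– nitrogen is pyridine-type (lone pair in the sp² plane, one electron in the p orbital); the boron has an empty p orbital. The ring is fully conjugated.
Adding the contributions, 4 × 2 = 8 from the double-bond units + 0 from the BH atom = 8.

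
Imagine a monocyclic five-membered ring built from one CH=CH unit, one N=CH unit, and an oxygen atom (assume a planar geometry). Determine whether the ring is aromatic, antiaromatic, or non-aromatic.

Every ring atom contributes a p orbital perpendicular to the ring (the double-bond atoms are sp², each contributing one p electron; each sp² =N– keeps its lone pair in-plane and puts one electron into the π system; the oxygen donates one lone pair from its p orbital), so the π system is cyclic and fully conjugated.
π-electron count: 2 × 2 = 4 from the double-bond units + 2 from the O atom = 6.
With 6 π electrons (n = 1), the Hückel 4n+2 condition holds.

Aromatic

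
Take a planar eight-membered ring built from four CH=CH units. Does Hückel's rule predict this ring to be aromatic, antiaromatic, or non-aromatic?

Every ring atom contributes a p orbital perpendicular to the ring (each doubly-bonded ring atom is sp² with one p-orbital electron), so the π system is cyclic and fully conjugated.
Counting π electrons: 4 × 2 = 8 from the 4 double-bond units.
A 4n π count (8, n = 2) in a planar conjugated ring means antiaromatic.
This is cyclooctatetraene.

Antiaromatic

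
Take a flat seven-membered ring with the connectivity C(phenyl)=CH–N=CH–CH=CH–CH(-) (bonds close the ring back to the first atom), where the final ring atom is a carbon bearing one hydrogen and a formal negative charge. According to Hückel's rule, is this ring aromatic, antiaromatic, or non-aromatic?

Antiaromatic

All ring atoms are sp² and supply a p orbital to the ring (the double-bond atoms are sp², each contributing one p electron; each sp² =N– keeps its lone pair in-plane and puts one electron into the π system; the carbanion's lone pair occupies the p orbital); the conjugation is uninterrupted.
Adding the contributions, 3 × 2 = 6 from the double-bond units + 2 from the CH(-) atom = 8.
8 = 4(2); a planar, fully conjugated 4n system is antiaromatic.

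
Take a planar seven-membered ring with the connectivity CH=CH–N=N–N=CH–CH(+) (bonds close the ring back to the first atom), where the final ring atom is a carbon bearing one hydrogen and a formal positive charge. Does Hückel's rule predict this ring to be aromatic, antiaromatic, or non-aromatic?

Aromatic

Every ring atom contributes a p orbital perpendicular to the ring (every atom in a ring double bond is sp² and brings one electron to the p orbital; each =N– nitrogen is pyridine-type (lone pair in the sp² plane, one electron in the p orbital); the carbocation has an empty p orbital), so the π system is cyclic and fully conjugated.
Tallying contributions gives 3 × 2 = 6 from the double-bond units + 0 from the CH(+) atom = 6.
With 6 π electrons (n = 1), the Hückel 4n+2 condition holds.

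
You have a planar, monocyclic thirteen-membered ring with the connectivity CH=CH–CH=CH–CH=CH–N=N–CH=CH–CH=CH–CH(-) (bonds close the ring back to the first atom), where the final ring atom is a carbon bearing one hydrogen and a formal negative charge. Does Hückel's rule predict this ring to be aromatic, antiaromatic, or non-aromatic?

Every ring atom contributes a p orbital perpendicular to the ring (the double-bond atoms are sp², each contributing one p electron; each =N– nitrogen is pyridine-type (lone pair in the sp² plane, one electron in the p orbital); the carbanion's lone pair occupies the p orbital), so the π system is cyclic and fully conjugated.
Tallying contributions gives 6 × 2 = 12 from the double-bond units + 2 from the CH(-) atom = 14.
Since 14 = 4·3 + 2, the ring meets the 4n+2 criterion.

Aromatic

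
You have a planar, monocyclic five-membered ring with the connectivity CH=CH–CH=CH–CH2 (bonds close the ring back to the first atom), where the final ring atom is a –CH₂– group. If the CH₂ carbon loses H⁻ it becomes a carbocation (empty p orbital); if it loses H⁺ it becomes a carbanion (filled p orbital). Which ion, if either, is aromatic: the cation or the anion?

The anion

In both ions every ring atom is sp² and contributes a p orbital, so both rings are fully conjugated.
Cation: 2 × 2 + 0 = 4 π electrons → 4(1), antiaromatic.
Anion: 2 × 2 + 2 = 6 π electrons → 4(1)+2, aromatic.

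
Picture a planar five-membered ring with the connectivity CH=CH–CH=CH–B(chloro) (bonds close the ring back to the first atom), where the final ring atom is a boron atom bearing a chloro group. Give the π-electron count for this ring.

4

Check conjugation: the double-bond atoms are sp², each contributing one p electron; the boron has an empty p orbital — every position has a p orbital, so the cyclic π system is continuous.
π-electron count: 2 × 2 = 4 from the double-bond units + 0 from the B(chloro) atom = 4.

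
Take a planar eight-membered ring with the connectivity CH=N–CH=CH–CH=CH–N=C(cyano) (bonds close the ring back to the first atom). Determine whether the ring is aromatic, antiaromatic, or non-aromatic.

Every ring atom contributes a p orbital perpendicular to the ring (each doubly-bonded ring atom is sp² with one p-orbital electron; each =N– nitrogen is pyridine-type (lone pair in the sp² plane, one electron in the p orbital)), so the π system is cyclic and fully conjugated.
π-electron count: 4 × 2 = 8 from the 4 double-bond units.
With 8 = 4·2 π electrons, Hückel's rule classifies the planar ring as antiaromatic.

Antiaromatic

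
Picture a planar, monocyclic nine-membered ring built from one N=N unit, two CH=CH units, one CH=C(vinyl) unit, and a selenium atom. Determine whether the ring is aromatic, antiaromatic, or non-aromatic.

Aromatic

The p orbitals form a continuous loop: each doubly-bonded ring atom is sp² with one p-orbital electron; the doubly-bonded nitrogens are pyridine-type — their lone pairs lie in the ring plane, leaving one electron in the p orbital; the selenium donates one lone pair from its p orbital. The ring is fully conjugated.
π-electron count: 4 × 2 = 8 from the double-bond units + 2 from the Se atom = 10.
That gives a 4n+2 count (10, n = 2).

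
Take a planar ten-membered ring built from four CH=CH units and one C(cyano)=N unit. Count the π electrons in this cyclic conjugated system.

10

Every ring atom contributes a p orbital perpendicular to the ring (the double-bond atoms are sp², each contributing one p electron; each =N– nitrogen is pyridine-type (lone pair in the sp² plane, one electron in the p orbital)), so the π system is cyclic and fully conjugated.
π-electron count: 5 × 2 = 10 from the 5 double-bond units.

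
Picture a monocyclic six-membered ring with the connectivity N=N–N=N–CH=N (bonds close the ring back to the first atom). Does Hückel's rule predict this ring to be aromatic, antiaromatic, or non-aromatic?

Every ring atom contributes a p orbital perpendicular to the ring (the double-bond atoms are sp², each contributing one p electron; each =N– nitrogen is pyridine-type (lone pair in the sp² plane, one electron in the p orbital)), so the π system is cyclic and fully conjugated.
Tallying contributions gives 3 × 2 = 6 from the 3 double-bond units.
With 6 π electrons (n = 1), the Hückel 4n+2 condition holds.

Aromatic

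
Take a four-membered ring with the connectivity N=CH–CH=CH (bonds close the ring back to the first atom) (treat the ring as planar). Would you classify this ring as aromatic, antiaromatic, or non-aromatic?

Antiaromatic

The p orbitals form a continuous loop: every atom in a ring double bond is sp² and brings one electron to the p orbital; each sp² =N– keeps its lone pair in-plane and puts one electron into the π system. The ring is fully conjugated.
Tallying contributions gives 2 × 2 = 4 from the 2 double-bond units.
A 4n π count (4, n = 1) in a planar conjugated ring means antiaromatic.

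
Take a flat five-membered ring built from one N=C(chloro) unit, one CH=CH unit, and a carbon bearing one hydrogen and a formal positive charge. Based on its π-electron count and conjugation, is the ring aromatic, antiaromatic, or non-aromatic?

The p orbitals form a continuous loop: the double-bond atoms are sp², each contributing one p electron; the doubly-bonded nitrogens are pyridine-type — their lone pairs lie in the ring plane, leaving one electron in the p orbital; the carbocation has an empty p orbital. The ring is fully conjugated.
Adding the contributions, 2 × 2 = 4 from the double-bond units + 0 from the CH(+) atom = 4.
4 is a 4n count (n = 1), so the planar conjugated ring is antiaromatic.

Antiaromatic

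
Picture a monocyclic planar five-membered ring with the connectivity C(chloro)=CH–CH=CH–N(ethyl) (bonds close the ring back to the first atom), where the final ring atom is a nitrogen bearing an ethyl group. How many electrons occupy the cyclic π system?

All ring atoms are sp² and supply a p orbital to the ring (every atom in a ring double bond is sp² and brings one electron to the p orbital; the pyrrole-type nitrogen donates its lone pair from the p orbital); the conjugation is uninterrupted.
Tallying contributions gives 2 × 2 = 4 from the double-bond units + 2 from the N(ethyl) atom = 6.

6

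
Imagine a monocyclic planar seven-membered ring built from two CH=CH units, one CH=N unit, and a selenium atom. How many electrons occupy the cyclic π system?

8

Every ring atom contributes a p orbital perpendicular to the ring (every atom in a ring double bond is sp² and brings one electron to the p orbital; each sp² =N– keeps its lone pair in-plane and puts one electron into the π system; the selenium donates one lone pair from its p orbital), so the π system is cyclic and fully conjugated.
π-electron count: 3 × 2 = 6 from the double-bond units + 2 from the Se atom = 8.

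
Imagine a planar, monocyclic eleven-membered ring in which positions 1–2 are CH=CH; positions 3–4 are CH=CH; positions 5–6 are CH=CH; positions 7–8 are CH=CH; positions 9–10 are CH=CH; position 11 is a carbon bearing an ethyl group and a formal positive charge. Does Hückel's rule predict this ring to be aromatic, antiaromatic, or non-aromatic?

The p orbitals form a continuous loop: every atom in a ring double bond is sp² and brings one electron to the p orbital; the carbocation has an empty p orbital. The ring is fully conjugated.
Tallying contributions gives 5 × 2 = 10 from the double-bond units + 0 from the C(ethyl)(+) atom = 10.
With 10 π electrons (n = 2), the Hückel 4n+2 condition holds.

Aromatic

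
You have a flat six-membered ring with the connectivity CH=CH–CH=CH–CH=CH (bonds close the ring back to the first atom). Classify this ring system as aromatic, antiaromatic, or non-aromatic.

Check conjugation: each doubly-bonded ring atom is sp² with one p-orbital electron — every position has a p orbital, so the cyclic π system is continuous.
Adding the contributions, 3 × 2 = 6 from the 3 double-bond units.
Since 6 = 4·1 + 2, the ring meets the 4n+2 criterion.
(The species described is benzene.)

Aromatic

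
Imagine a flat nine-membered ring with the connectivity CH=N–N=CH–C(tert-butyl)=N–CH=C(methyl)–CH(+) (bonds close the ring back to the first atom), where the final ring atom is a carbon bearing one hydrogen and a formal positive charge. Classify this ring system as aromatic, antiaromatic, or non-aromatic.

Antiaromatic

The p orbitals form a continuous loop: each doubly-bonded ring atom is sp² with one p-orbital electron; the doubly-bonded nitrogens are pyridine-type — their lone pairs lie in the ring plane, leaving one electron in the p orbital; the carbocation has an empty p orbital. The ring is fully conjugated.
Adding the contributions, 4 × 2 = 8 from the double-bond units + 0 from the CH(+) atom = 8.
8 = 4(2); a planar, fully conjugated 4n system is antiaromatic.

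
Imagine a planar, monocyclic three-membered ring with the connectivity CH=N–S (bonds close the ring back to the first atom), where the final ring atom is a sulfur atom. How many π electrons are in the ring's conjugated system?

4

Every ring atom contributes a p orbital perpendicular to the ring (every atom in a ring double bond is sp² and brings one electron to the p orbital; each sp² =N– keeps its lone pair in-plane and puts one electron into the π system; the sulfur donates one lone pair from its p orbital), so the π system is cyclic and fully conjugated.
Adding the contributions, 1 × 2 = 2 from the double-bond unit + 2 from the S atom = 4.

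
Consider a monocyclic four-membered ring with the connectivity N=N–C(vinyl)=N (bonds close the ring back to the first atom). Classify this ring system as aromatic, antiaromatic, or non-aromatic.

Antiaromatic

Every ring atom contributes a p orbital perpendicular to the ring (each doubly-bonded ring atom is sp² with one p-orbital electron; each =N– nitrogen is pyridine-type (lone pair in the sp² plane, one electron in the p orbital)), so the π system is cyclic and fully conjugated.
Tallying contributions gives 2 × 2 = 4 from the 2 double-bond units.
With 4 = 4·1 π electrons, Hückel's rule classifies the planar ring as antiaromatic.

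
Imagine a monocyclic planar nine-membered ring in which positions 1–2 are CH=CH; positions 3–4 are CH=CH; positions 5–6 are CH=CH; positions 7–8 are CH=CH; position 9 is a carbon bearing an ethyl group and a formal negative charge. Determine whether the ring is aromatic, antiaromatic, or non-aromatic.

Every ring atom contributes a p orbital perpendicular to the ring (each doubly-bonded ring atom is sp² with one p-orbital electron; the carbanion's lone pair occupies the p orbital), so the π system is cyclic and fully conjugated.
Adding the contributions, 4 × 2 = 8 from the double-bond units + 2 from the C(ethyl)(-) atom = 10.
Since 10 = 4·2 + 2, the ring meets the 4n+2 criterion.

Aromatic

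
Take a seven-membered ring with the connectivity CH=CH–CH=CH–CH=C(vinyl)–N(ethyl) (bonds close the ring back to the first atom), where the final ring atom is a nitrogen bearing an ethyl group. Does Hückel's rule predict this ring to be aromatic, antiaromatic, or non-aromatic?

Antiaromatic

The p orbitals form a continuous loop: every atom in a ring double bond is sp² and brings one electron to the p orbital; the pyrrole-type nitrogen donates its lone pair from the p orbital. The ring is fully conjugated.
π-electron count: 3 × 2 = 6 from the double-bond units + 2 from the N(ethyl) atom = 8.
With 8 = 4·2 π electrons, Hückel's rule classifies the planar ring as antiaromatic.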